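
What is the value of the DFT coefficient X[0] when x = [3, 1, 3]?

X[0] = Σ(n=0 to 2) x[n] · ω_3^0 = Σ x[n]
= (3) + (1) + (3)

X[0] = 7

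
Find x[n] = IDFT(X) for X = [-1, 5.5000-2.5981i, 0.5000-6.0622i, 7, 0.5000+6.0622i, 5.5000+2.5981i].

x[n] = (1/6) Σ(k=0 to 5) X[k] · e^(2πikn/6)

Computing each x[n]:
x[0] = 3
x[1] = 2
x[2] = -1
x[3] = -3
x[4] = 1
x[5] = -3

x = [3, 2, -1, -3, 1, -3]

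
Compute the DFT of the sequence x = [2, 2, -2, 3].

X[k] = Σ(n=0 to 3) x[n] · ω_4^(nk)
where ω_4 = e^(-2πi/4)

Computing each X[k]:
X[0] = 5
X[1] = 4+1i
X[2] = -5
X[3] = 4-1i

X = [5, 4+1i, -5, 4-1i]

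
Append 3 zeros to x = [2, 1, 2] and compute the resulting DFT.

Original 3-point DFT: [5, 0.5000+0.8660i, 0.5000-0.8660i]
Zero-padded 6-point DFT provides frequency interpolation.

DFT_6([x, 0, ...]) = [5, 1.5000-2.5981i, 0.5000+0.8660i, 3, 0.5000-0.8660i, 1.5000+2.5981i]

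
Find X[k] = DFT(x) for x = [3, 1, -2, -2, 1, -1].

X[k] = Σ(n=0 to 5) x[n] · ω_6^(nk)
where ω_6 = e^(-2πi/6)

Computing each X[k]:
X[0] = 0
X[1] = 5.5000+0.8660i
X[2] = 1.5000-4.3301i
X[3] = 4
X[4] = 1.5000+4.3301i
X[5] = 5.5000-0.8660i

X = [0, 5.5000+0.8660i, 1.5000-4.3301i, 4, 1.5000+4.3301i, 5.5000-0.8660i]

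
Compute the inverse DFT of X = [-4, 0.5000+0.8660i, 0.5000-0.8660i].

x[n] = (1/3) Σ(k=0 to 2) X[k] · e^(2πikn/3)

Computing each x[n]:
x[0] = -1
x[1] = -2
x[2] = -1

x = [-1, -2, -1]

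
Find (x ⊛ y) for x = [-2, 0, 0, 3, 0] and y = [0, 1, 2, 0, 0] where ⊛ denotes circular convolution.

(x ⊛ y)[n] = Σ(m=0 to 4) x[m] · y[(n-m) mod 5]

Computing each output sample:
(x ⊛ y)[0] = 6
(x ⊛ y)[1] = -2
(x ⊛ y)[2] = -4
(x ⊛ y)[3] = 0
(x ⊛ y)[4] = 3

x ⊛ y = [6, -2, -4, 0, 3]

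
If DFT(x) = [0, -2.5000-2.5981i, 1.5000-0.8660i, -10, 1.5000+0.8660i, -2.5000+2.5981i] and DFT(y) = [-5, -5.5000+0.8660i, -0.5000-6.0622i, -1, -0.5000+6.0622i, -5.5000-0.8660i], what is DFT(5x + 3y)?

By linearity: DFT(5x + 3y) = 5·DFT(x) + 3·DFT(y)
= 5·[0, -2.5000-2.5981i, 1.5000-0.8660i, -10, 1.5000+0.8660i, -2.5000+2.5981i] + 3·[-5, -5.5000+0.8660i, -0.5000-6.0622i, -1, -0.5000+6.0622i, -5.5000-0.8660i]

Computing element-wise:
Z[0] = 5·(0) + 3·(-5) = -15
Z[1] = 5·(-2.5000-2.5981i) + 3·(-5.5000+0.8660i) = -29.0000-10.3925i
Z[2] = 5·(1.5000-0.8660i) + 3·(-0.5000-6.0622i) = 6.0000-22.5166i
Z[3] = 5·(-10) + 3·(-1) = -53
Z[4] = 5·(1.5000+0.8660i) + 3·(-0.5000+6.0622i) = 6.0000+22.5166i
Z[5] = 5·(-2.5000+2.5981i) + 3·(-5.5000-0.8660i) = -29.0000+10.3925i

DFT(5x + 3y) = 5·X + 3·Y = [-15, -29.0000-10.3925i, 6.0000-22.5166i, -53, 6.0000+22.5166i, -29.0000+10.3925i]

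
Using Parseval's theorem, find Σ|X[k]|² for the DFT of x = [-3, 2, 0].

Parseval: Σ|x[n]|² = (1/N)Σ|X[k]|², so Σ|X[k]|² = N·Σ|x[n]|² = 3·13.0000

Σ|X[k]|² = N·Σ|x[n]|² = 3·13.0000 = 39.0000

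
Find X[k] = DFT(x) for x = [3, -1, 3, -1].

X[k] = Σ(n=0 to 3) x[n] · ω_4^(nk)
where ω_4 = e^(-2πi/4)

Computing each X[k]:
X[0] = 4
X[1] = 0
X[2] = 8
X[3] = 0

X = [4, 0, 8, 0]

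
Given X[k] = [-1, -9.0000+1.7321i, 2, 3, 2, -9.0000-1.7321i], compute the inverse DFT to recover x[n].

x[n] = (1/6) Σ(k=0 to 5) X[k] · e^(2πikn/6)

Computing each x[n]:
x[0] = -2
x[1] = -3
x[2] = 1
x[3] = 3
x[4] = 2
x[5] = -2

x = [-2, -3, 1, 3, 2, -2]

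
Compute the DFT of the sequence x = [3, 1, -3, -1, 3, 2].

X[k] = Σ(n=0 to 5) x[n] · ω_6^(nk)
where ω_6 = e^(-2πi/6)

Computing each X[k]:
X[0] = 5
X[1] = 5.5000+6.0622i
X[2] = 0.5000-4.3301i
X[3] = 1
X[4] = 0.5000+4.3301i
X[5] = 5.5000-6.0622i

X = [5, 5.5000+6.0622i, 0.5000-4.3301i, 1, 0.5000+4.3301i, 5.5000-6.0622i]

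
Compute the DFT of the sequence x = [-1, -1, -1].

X[k] = Σ(n=0 to 2) x[n] · ω_3^(nk)
where ω_3 = e^(-2πi/3)

Computing each X[k]:
X[0] = -3
X[1] = 0
X[2] = 0

X = [-3, 0, 0]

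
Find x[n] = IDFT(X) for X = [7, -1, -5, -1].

x[n] = (1/4) Σ(k=0 to 3) X[k] · e^(2πikn/4)

Computing each x[n]:
x[0] = 0
x[1] = 3
x[2] = 1
x[3] = 3

x = [0, 3, 1, 3]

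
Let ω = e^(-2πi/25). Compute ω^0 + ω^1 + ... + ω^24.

Sum of all nth roots of unity equals 0 for n > 1 (geometric series with r ≠ 1).

0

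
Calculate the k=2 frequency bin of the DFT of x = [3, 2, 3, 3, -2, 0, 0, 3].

X[2] = Σ(n=0 to 7) x[n] · ω_8^(2n) where ω_8 = e^(-2πi/8)
= (3)·ω_8^0 + (2)·ω_8^2 + (3)·ω_8^4 + (3)·ω_8^6 + (-2)·ω_8^8 + (0)·ω_8^10 + (0)·ω_8^12 + (3)·ω_8^14

X[2] = -2+4i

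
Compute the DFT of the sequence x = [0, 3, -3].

X[k] = Σ(n=0 to 2) x[n] · ω_3^(nk)
where ω_3 = e^(-2πi/3)

Computing each X[k]:
X[0] = 0
X[1] = -5.1962i
X[2] = 5.1962i

X = [0, -5.1962i, 5.1962i]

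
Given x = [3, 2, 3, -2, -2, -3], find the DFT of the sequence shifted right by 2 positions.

Time shift by 2: X_shifted[k] = ω_6^(2k) · X[k]
Shifted x = [-2, -3, 3, 2, 3, -2]

DFT(x[n-2]) = [1, -9.5000+0.8660i, -0.5000+0.8660i, 7, -0.5000-0.8660i, -9.5000-0.8660i]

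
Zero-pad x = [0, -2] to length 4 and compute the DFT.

Original 2-point DFT: [-2, 2]
Zero-padded 4-point DFT provides frequency interpolation.

DFT_4([x, 0, ...]) = [-2, 2i, 2, -2i]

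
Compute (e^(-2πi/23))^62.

Since ω_23^23 = 1, powers reduce modulo 23.
62 mod 23 = 16
So ω_23^62 = ω_23^16 = e^(-2πi·16/23)

ω_23^62 = ω_23^16 = -0.3349+0.9423i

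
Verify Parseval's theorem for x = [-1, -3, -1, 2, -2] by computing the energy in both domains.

Time domain:
Σ|x[n]|² = |-1|² + |-3|² + |-1|² + |2|² + |-2|² = 19.0000

Frequency domain:
(1/5)Σ|X[k]|² = (1/5)(|-5|² + |-3.3541+2.7144i|² + |3.3541-2.2654i|² + |3.3541+2.2654i|² + |-3.3541-2.7144i|²) = (1/5)·95.0000 = 19.0000

Both sides agree, confirming Parseval's theorem.

Σ|x[n]|² = (1/N)Σ|X[k]|² = 19.0000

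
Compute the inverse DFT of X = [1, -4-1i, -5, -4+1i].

x[n] = (1/4) Σ(k=0 to 3) X[k] · e^(2πikn/4)

Computing each x[n]:
x[0] = -3
x[1] = 2
x[2] = 1
x[3] = 1

x = [-3, 2, 1, 1]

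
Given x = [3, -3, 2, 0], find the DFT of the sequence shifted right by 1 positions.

Time shift by 1: X_shifted[k] = ω_4^(1k) · X[k]
Shifted x = [0, 3, -3, 2]

DFT(x[n-1]) = [2, 3-1i, -8, 3+1i]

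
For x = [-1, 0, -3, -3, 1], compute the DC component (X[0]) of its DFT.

X[0] = Σ(n=0 to 4) x[n] · ω_5^0 = Σ x[n]
= (-1) + (0) + (-3) + (-3) + (1)

X[0] = -6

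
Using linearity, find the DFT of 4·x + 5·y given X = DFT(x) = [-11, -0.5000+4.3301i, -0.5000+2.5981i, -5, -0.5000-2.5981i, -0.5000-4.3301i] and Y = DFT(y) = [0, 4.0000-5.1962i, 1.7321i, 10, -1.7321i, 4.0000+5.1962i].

By linearity: DFT(4x + 5y) = 4·DFT(x) + 5·DFT(y)
= 4·[-11, -0.5000+4.3301i, -0.5000+2.5981i, -5, -0.5000-2.5981i, -0.5000-4.3301i] + 5·[0, 4.0000-5.1962i, 1.7321i, 10, -1.7321i, 4.0000+5.1962i]

Computing element-wise:
Z[0] = 4·(-11) + 5·(0) = -44
Z[1] = 4·(-0.5000+4.3301i) + 5·(4.0000-5.1962i) = 18.0000-8.6606i
Z[2] = 4·(-0.5000+2.5981i) + 5·(1.7321i) = -2.0000+19.0529i
Z[3] = 4·(-5) + 5·(10) = 30
Z[4] = 4·(-0.5000-2.5981i) + 5·(-1.7321i) = -2.0000-19.0529i
Z[5] = 4·(-0.5000-4.3301i) + 5·(4.0000+5.1962i) = 18.0000+8.6606i

DFT(4x + 5y) = 4·X + 5·Y = [-44, 18.0000-8.6606i, -2.0000+19.0529i, 30, -2.0000-19.0529i, 18.0000+8.6606i]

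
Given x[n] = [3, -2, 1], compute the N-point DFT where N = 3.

X[k] = Σ(n=0 to 2) x[n] · ω_3^(nk)
where ω_3 = e^(-2πi/3)

Computing each X[k]:
X[0] = 2
X[1] = 3.5000+2.5981i
X[2] = 3.5000-2.5981i

X = [2, 3.5000+2.5981i, 3.5000-2.5981i]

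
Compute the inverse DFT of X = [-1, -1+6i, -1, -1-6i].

x[n] = (1/4) Σ(k=0 to 3) X[k] · e^(2πikn/4)

Computing each x[n]:
x[0] = -1
x[1] = -3
x[2] = 0
x[3] = 3

x = [-1, -3, 0, 3]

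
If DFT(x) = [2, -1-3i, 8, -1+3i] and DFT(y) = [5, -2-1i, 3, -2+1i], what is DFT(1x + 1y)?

By linearity: DFT(1x + 1y) = 1·DFT(x) + 1·DFT(y)
= 1·[2, -1-3i, 8, -1+3i] + 1·[5, -2-1i, 3, -2+1i]

Computing element-wise:
Z[0] = 1·(2) + 1·(5) = 7
Z[1] = 1·(-1-3i) + 1·(-2-1i) = -3-4i
Z[2] = 1·(8) + 1·(3) = 11
Z[3] = 1·(-1+3i) + 1·(-2+1i) = -3+4i

DFT(1x + 1y) = 1·X + 1·Y = [7, -3-4i, 11, -3+4i]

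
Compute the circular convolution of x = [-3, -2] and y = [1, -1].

(x ⊛ y)[n] = Σ(m=0 to 1) x[m] · y[(n-m) mod 2]

Computing each output sample:
(x ⊛ y)[0] = -1
(x ⊛ y)[1] = 1

x ⊛ y = [-1, 1]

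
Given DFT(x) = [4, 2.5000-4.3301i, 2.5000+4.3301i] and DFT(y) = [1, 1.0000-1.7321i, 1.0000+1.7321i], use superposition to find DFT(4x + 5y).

By linearity: DFT(4x + 5y) = 4·DFT(x) + 5·DFT(y)
= 4·[4, 2.5000-4.3301i, 2.5000+4.3301i] + 5·[1, 1.0000-1.7321i, 1.0000+1.7321i]

Computing element-wise:
Z[0] = 4·(4) + 5·(1) = 21
Z[1] = 4·(2.5000-4.3301i) + 5·(1.0000-1.7321i) = 15.0000-25.9809i
Z[2] = 4·(2.5000+4.3301i) + 5·(1.0000+1.7321i) = 15.0000+25.9809i

DFT(4x + 5y) = 4·X + 5·Y = [21, 15.0000-25.9809i, 15.0000+25.9809i]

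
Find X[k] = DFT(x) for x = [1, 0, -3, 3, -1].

X[k] = Σ(n=0 to 4) x[n] · ω_5^(nk)
where ω_5 = e^(-2πi/5)

Computing each X[k]:
X[0] = 0
X[1] = 0.6910+2.5757i
X[2] = 1.8090-6.2941i
X[3] = 1.8090+6.2941i
X[4] = 0.6910-2.5757i

X = [0, 0.6910+2.5757i, 1.8090-6.2941i, 1.8090+6.2941i, 0.6910-2.5757i]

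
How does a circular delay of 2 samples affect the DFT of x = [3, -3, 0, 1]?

Time shift by 2: X_shifted[k] = ω_4^(2k) · X[k]
Shifted x = [0, 1, 3, -3]

DFT(x[n-2]) = [1, -3-4i, 5, -3+4i]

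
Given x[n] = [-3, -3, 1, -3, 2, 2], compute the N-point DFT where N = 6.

X[k] = Σ(n=0 to 5) x[n] · ω_6^(nk)
where ω_6 = e^(-2πi/6)

Computing each X[k]:
X[0] = -4
X[1] = -2.0000+5.1962i
X[2] = -7.0000+3.4641i
X[3] = 4
X[4] = -7.0000-3.4641i
X[5] = -2.0000-5.1962i

X = [-4, -2.0000+5.1962i, -7.0000+3.4641i, 4, -7.0000-3.4641i, -2.0000-5.1962i]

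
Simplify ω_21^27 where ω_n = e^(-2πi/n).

Since ω_21^21 = 1, powers reduce modulo 21.
27 mod 21 = 6
So ω_21^27 = ω_21^6 = e^(-2πi·6/21)

ω_21^27 = ω_21^6 = -0.2225-0.9749i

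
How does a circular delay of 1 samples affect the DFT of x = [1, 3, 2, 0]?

Time shift by 1: X_shifted[k] = ω_4^(1k) · X[k]
Shifted x = [0, 1, 3, 2]

DFT(x[n-1]) = [6, -3+1i, 0, -3-1i]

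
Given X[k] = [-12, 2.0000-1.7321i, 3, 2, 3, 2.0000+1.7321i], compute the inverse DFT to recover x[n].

x[n] = (1/6) Σ(k=0 to 5) X[k] · e^(2πikn/6)

Computing each x[n]:
x[0] = 0
x[1] = -2
x[2] = -2
x[3] = -2
x[4] = -3
x[5] = -3

x = [0, -2, -2, -2, -3, -3]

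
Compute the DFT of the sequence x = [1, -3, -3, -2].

X[k] = Σ(n=0 to 3) x[n] · ω_4^(nk)
where ω_4 = e^(-2πi/4)

Computing each X[k]:
X[0] = -7
X[1] = 4+1i
X[2] = 3
X[3] = 4-1i

X = [-7, 4+1i, 3, 4-1i]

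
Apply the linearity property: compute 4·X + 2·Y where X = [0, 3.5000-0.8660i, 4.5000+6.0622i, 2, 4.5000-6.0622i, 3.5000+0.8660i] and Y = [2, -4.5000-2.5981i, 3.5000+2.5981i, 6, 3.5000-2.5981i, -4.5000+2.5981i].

By linearity: DFT(4x + 2y) = 4·DFT(x) + 2·DFT(y)
= 4·[0, 3.5000-0.8660i, 4.5000+6.0622i, 2, 4.5000-6.0622i, 3.5000+0.8660i] + 2·[2, -4.5000-2.5981i, 3.5000+2.5981i, 6, 3.5000-2.5981i, -4.5000+2.5981i]

Computing element-wise:
Z[0] = 4·(0) + 2·(2) = 4
Z[1] = 4·(3.5000-0.8660i) + 2·(-4.5000-2.5981i) = 5.0000-8.6602i
Z[2] = 4·(4.5000+6.0622i) + 2·(3.5000+2.5981i) = 25.0000+29.4450i
Z[3] = 4·(2) + 2·(6) = 20
Z[4] = 4·(4.5000-6.0622i) + 2·(3.5000-2.5981i) = 25.0000-29.4450i
Z[5] = 4·(3.5000+0.8660i) + 2·(-4.5000+2.5981i) = 5.0000+8.6602i

DFT(4x + 2y) = 4·X + 2·Y = [4, 5.0000-8.6602i, 25.0000+29.4450i, 20, 25.0000-29.4450i, 5.0000+8.6602i]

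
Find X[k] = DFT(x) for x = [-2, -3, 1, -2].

X[k] = Σ(n=0 to 3) x[n] · ω_4^(nk)
where ω_4 = e^(-2πi/4)

Computing each X[k]:
X[0] = -6
X[1] = -3+1i
X[2] = 4
X[3] = -3-1i

X = [-6, -3+1i, 4, -3-1i]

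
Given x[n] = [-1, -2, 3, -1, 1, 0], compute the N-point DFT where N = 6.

X[k] = Σ(n=0 to 5) x[n] · ω_6^(nk)
where ω_6 = e^(-2πi/6)

Computing each X[k]:
X[0] = 0
X[1] = -3
X[2] = -3.0000+3.4641i
X[3] = 6
X[4] = -3.0000-3.4641i
X[5] = -3

X = [0, -3, -3.0000+3.4641i, 6, -3.0000-3.4641i, -3]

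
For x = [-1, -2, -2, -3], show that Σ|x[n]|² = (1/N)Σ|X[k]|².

Time domain:
Σ|x[n]|² = |-1|² + |-2|² + |-2|² + |-3|² = 18.0000

Frequency domain:
(1/4)Σ|X[k]|² = (1/4)(|-8|² + |1-1i|² + |2|² + |1+1i|²) = (1/4)·72.0000 = 18.0000

Both sides agree, confirming Parseval's theorem.

Σ|x[n]|² = (1/N)Σ|X[k]|² = 18.0000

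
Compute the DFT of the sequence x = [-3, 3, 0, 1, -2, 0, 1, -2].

X[k] = Σ(n=0 to 7) x[n] · ω_8^(nk)
where ω_8 = e^(-2πi/8)

Computing each X[k]:
X[0] = -2
X[1] = -1.0000-3.2426i
X[2] = -6-4i
X[3] = -1.0000-5.2426i
X[4] = -6
X[5] = -1.0000+5.2426i
X[6] = -6+4i
X[7] = -1.0000+3.2426i

X = [-2, -1.0000-3.2426i, -6-4i, -1.0000-5.2426i, -6, -1.0000+5.2426i, -6+4i, -1.0000+3.2426i]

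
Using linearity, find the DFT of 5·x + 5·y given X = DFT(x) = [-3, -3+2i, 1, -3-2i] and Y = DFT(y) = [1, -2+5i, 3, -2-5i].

By linearity: DFT(5x + 5y) = 5·DFT(x) + 5·DFT(y)
= 5·[-3, -3+2i, 1, -3-2i] + 5·[1, -2+5i, 3, -2-5i]

Computing element-wise:
Z[0] = 5·(-3) + 5·(1) = -10
Z[1] = 5·(-3+2i) + 5·(-2+5i) = -25+35i
Z[2] = 5·(1) + 5·(3) = 20
Z[3] = 5·(-3-2i) + 5·(-2-5i) = -25-35i

DFT(5x + 5y) = 5·X + 5·Y = [-10, -25+35i, 20, -25-35i]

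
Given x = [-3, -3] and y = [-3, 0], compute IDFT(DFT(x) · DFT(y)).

(x ⊛ y)[n] = Σ(m=0 to 1) x[m] · y[(n-m) mod 2]

Computing each output sample:
(x ⊛ y)[0] = 9
(x ⊛ y)[1] = 9

x ⊛ y = [9, 9]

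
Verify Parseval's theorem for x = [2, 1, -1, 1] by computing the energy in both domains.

Time domain:
Σ|x[n]|² = |2|² + |1|² + |-1|² + |1|² = 7.0000

Frequency domain:
(1/4)Σ|X[k]|² = (1/4)(|3|² + |3|² + |-1|² + |3|²) = (1/4)·28.0000 = 7.0000

Both sides agree, confirming Parseval's theorem.

Σ|x[n]|² = (1/N)Σ|X[k]|² = 7.0000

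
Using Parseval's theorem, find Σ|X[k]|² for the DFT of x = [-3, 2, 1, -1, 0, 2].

Parseval: Σ|x[n]|² = (1/N)Σ|X[k]|², so Σ|X[k]|² = N·Σ|x[n]|² = 6·19.0000

Σ|X[k]|² = N·Σ|x[n]|² = 6·19.0000 = 114.0000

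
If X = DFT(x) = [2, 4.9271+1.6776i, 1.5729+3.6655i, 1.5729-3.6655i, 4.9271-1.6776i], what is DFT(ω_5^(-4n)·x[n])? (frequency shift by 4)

Modulation property: DFT(ω_5^(-4n)·x[n]) = X[(k-4) mod 5], so circularly shift X by 4 positions.

X[k-4] = [4.9271+1.6776i, 1.5729+3.6655i, 1.5729-3.6655i, 4.9271-1.6776i, 2]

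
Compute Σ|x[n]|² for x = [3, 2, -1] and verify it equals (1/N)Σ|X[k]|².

Time domain:
Σ|x[n]|² = |3|² + |2|² + |-1|² = 14.0000

Frequency domain:
(1/3)Σ|X[k]|² = (1/3)(|4|² + |2.5000-2.5981i|² + |2.5000+2.5981i|²) = (1/3)·42.0000 = 14.0000

Both sides agree, confirming Parseval's theorem.

Σ|x[n]|² = (1/N)Σ|X[k]|² = 14.0000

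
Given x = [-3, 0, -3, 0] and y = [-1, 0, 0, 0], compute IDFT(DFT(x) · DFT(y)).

(x ⊛ y)[n] = Σ(m=0 to 3) x[m] · y[(n-m) mod 4]

Computing each output sample:
(x ⊛ y)[0] = 3
(x ⊛ y)[1] = 0
(x ⊛ y)[2] = 3
(x ⊛ y)[3] = 0

x ⊛ y = [3, 0, 3, 0]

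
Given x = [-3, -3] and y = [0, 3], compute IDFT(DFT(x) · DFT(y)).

(x ⊛ y)[n] = Σ(m=0 to 1) x[m] · y[(n-m) mod 2]

Computing each output sample:
(x ⊛ y)[0] = -9
(x ⊛ y)[1] = -9

x ⊛ y = [-9, -9]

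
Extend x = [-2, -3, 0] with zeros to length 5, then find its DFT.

Original 3-point DFT: [-5, -0.5000+2.5981i, -0.5000-2.5981i]
Zero-padded 5-point DFT provides frequency interpolation.

DFT_5([x, 0, ...]) = [-5, -2.9271+2.8532i, 0.4271+1.7634i, 0.4271-1.7634i, -2.9271-2.8532i]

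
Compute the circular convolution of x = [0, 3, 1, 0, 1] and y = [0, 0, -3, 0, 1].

(x ⊛ y)[n] = Σ(m=0 to 4) x[m] · y[(n-m) mod 5]

Computing each output sample:
(x ⊛ y)[0] = 3
(x ⊛ y)[1] = -2
(x ⊛ y)[2] = 0
(x ⊛ y)[3] = -8
(x ⊛ y)[4] = -3

x ⊛ y = [3, -2, 0, -8, -3]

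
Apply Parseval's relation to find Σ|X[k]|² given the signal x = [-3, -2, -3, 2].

Parseval: Σ|x[n]|² = (1/N)Σ|X[k]|², so Σ|X[k]|² = N·Σ|x[n]|² = 4·26.0000

Σ|X[k]|² = N·Σ|x[n]|² = 4·26.0000 = 104.0000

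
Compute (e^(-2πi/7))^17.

Since ω_7^7 = 1, powers reduce modulo 7.
17 mod 7 = 3
So ω_7^17 = ω_7^3 = e^(-2πi·3/7)

ω_7^17 = ω_7^3 = -0.9010-0.4339i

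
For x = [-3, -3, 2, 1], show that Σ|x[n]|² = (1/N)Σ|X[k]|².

Time domain:
Σ|x[n]|² = |-3|² + |-3|² + |2|² + |1|² = 23.0000

Frequency domain:
(1/4)Σ|X[k]|² = (1/4)(|-3|² + |-5+4i|² + |1|² + |-5-4i|²) = (1/4)·92.0000 = 23.0000

Both sides agree, confirming Parseval's theorem.

Σ|x[n]|² = (1/N)Σ|X[k]|² = 23.0000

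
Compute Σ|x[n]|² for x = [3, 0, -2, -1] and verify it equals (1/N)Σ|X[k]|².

Time domain:
Σ|x[n]|² = |3|² + |0|² + |-2|² + |-1|² = 14.0000

Frequency domain:
(1/4)Σ|X[k]|² = (1/4)(|0|² + |5-1i|² + |2|² + |5+1i|²) = (1/4)·56.0000 = 14.0000

Both sides agree, confirming Parseval's theorem.

Σ|x[n]|² = (1/N)Σ|X[k]|² = 14.0000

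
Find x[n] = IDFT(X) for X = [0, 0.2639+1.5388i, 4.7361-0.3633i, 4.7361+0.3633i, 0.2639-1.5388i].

x[n] = (1/5) Σ(k=0 to 4) X[k] · e^(2πikn/5)

Computing each x[n]:
x[0] = 2
x[1] = -2
x[2] = 0
x[3] = 1
x[4] = -1

x = [2, -2, 0, 1, -1]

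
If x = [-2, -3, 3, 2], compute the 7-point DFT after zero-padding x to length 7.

Original 4-point DFT: [0, -5+5i, 2, -5-5i]
Zero-padded 7-point DFT provides frequency interpolation.

DFT_7([x, 0, ...]) = [0, -6.3400-1.4471i, -2.7884+5.7901i, 2.1283+1.6973i, 2.1283-1.6973i, -2.7884-5.7901i, -6.3400+1.4471i]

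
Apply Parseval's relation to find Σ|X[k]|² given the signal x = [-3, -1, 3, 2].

Parseval: Σ|x[n]|² = (1/N)Σ|X[k]|², so Σ|X[k]|² = N·Σ|x[n]|² = 4·23.0000

Σ|X[k]|² = N·Σ|x[n]|² = 4·23.0000 = 92.0000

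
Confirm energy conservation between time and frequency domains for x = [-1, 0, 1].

Time domain:
Σ|x[n]|² = |-1|² + |0|² + |1|² = 2.0000

Frequency domain:
(1/3)Σ|X[k]|² = (1/3)(|0|² + |-1.5000+0.8660i|² + |-1.5000-0.8660i|²) = (1/3)·6.0000 = 2.0000

Both sides agree, confirming Parseval's theorem.

Σ|x[n]|² = (1/N)Σ|X[k]|² = 2.0000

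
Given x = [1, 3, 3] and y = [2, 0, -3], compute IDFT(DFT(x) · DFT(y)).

(x ⊛ y)[n] = Σ(m=0 to 2) x[m] · y[(n-m) mod 3]

Computing each output sample:
(x ⊛ y)[0] = -7
(x ⊛ y)[1] = -3
(x ⊛ y)[2] = 3

x ⊛ y = [-7, -3, 3]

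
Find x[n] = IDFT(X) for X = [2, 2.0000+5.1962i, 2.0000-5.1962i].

x[n] = (1/3) Σ(k=0 to 2) X[k] · e^(2πikn/3)

Computing each x[n]:
x[0] = 2
x[1] = -3
x[2] = 3

x = [2, -3, 3]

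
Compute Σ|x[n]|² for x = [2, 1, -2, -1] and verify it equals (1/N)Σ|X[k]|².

Time domain:
Σ|x[n]|² = |2|² + |1|² + |-2|² + |-1|² = 10.0000

Frequency domain:
(1/4)Σ|X[k]|² = (1/4)(|0|² + |4-2i|² + |0|² + |4+2i|²) = (1/4)·40.0000 = 10.0000

Both sides agree, confirming Parseval's theorem.

Σ|x[n]|² = (1/N)Σ|X[k]|² = 10.0000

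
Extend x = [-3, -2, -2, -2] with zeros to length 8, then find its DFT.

Original 4-point DFT: [-9, -1, -1, -1]
Zero-padded 8-point DFT provides frequency interpolation.

DFT_8([x, 0, ...]) = [-9, -3.0000+4.8284i, -1, -3.0000+0.8284i, -1, -3.0000-0.8284i, -1, -3.0000-4.8284i]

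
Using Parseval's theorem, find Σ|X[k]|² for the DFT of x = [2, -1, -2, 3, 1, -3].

Parseval: Σ|x[n]|² = (1/N)Σ|X[k]|², so Σ|X[k]|² = N·Σ|x[n]|² = 6·28.0000

Σ|X[k]|² = N·Σ|x[n]|² = 6·28.0000 = 168.0000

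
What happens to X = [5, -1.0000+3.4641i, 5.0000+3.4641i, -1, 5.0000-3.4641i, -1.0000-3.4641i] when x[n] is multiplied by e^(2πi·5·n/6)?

Modulation property: DFT(ω_6^(-5n)·x[n]) = X[(k-5) mod 6], so circularly shift X by 5 positions.

X[k-5] = [-1.0000+3.4641i, 5.0000+3.4641i, -1, 5.0000-3.4641i, -1.0000-3.4641i, 5]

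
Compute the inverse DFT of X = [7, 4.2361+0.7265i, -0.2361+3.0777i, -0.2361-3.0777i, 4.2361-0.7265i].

x[n] = (1/5) Σ(k=0 to 4) X[k] · e^(2πikn/5)

Computing each x[n]:
x[0] = 3
x[1] = 1
x[2] = 1
x[3] = -1
x[4] = 3

x = [3, 1, 1, -1, 3]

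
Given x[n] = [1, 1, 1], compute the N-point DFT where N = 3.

X[k] = Σ(n=0 to 2) x[n] · ω_3^(nk)
where ω_3 = e^(-2πi/3)

Computing each X[k]:
X[0] = 3
X[1] = 0
X[2] = 0

X = [3, 0, 0]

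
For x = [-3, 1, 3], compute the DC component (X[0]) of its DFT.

X[0] = Σ(n=0 to 2) x[n] · ω_3^0 = Σ x[n]
= (-3) + (1) + (3)

X[0] = 1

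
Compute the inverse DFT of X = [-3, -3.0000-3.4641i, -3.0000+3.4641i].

x[n] = (1/3) Σ(k=0 to 2) X[k] · e^(2πikn/3)

Computing each x[n]:
x[0] = -3
x[1] = 2
x[2] = -2

x = [-3, 2, -2]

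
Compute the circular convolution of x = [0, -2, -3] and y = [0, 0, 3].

(x ⊛ y)[n] = Σ(m=0 to 2) x[m] · y[(n-m) mod 3]

Computing each output sample:
(x ⊛ y)[0] = -6
(x ⊛ y)[1] = -9
(x ⊛ y)[2] = 0

x ⊛ y = [-6, -9, 0]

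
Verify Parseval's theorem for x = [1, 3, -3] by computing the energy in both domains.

Time domain:
Σ|x[n]|² = |1|² + |3|² + |-3|² = 19.0000

Frequency domain:
(1/3)Σ|X[k]|² = (1/3)(|1|² + |1.0000-5.1962i|² + |1.0000+5.1962i|²) = (1/3)·57.0000 = 19.0000

Both sides agree, confirming Parseval's theorem.

Σ|x[n]|² = (1/N)Σ|X[k]|² = 19.0000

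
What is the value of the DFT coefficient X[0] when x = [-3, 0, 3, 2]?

X[0] = Σ(n=0 to 3) x[n] · ω_4^0 = Σ x[n]
= (-3) + (0) + (3) + (2)

X[0] = 2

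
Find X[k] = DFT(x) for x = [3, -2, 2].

X[k] = Σ(n=0 to 2) x[n] · ω_3^(nk)
where ω_3 = e^(-2πi/3)

Computing each X[k]:
X[0] = 3
X[1] = 3.0000+3.4641i
X[2] = 3.0000-3.4641i

X = [3, 3.0000+3.4641i, 3.0000-3.4641i]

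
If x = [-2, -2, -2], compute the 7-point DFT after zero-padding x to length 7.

Original 3-point DFT: [-6, 0, 0]
Zero-padded 7-point DFT provides frequency interpolation.

DFT_7([x, 0, ...]) = [-6, -2.8019+3.5135i, 0.2470+1.0821i, -1.4450-0.6959i, -1.4450+0.6959i, 0.2470-1.0821i, -2.8019-3.5135i]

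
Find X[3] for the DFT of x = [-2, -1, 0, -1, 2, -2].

X[3] = Σ(n=0 to 5) x[n] · ω_6^(3n) where ω_6 = e^(-2πi/6)
= (-2)·ω_6^0 + (-1)·ω_6^3 + (0)·ω_6^6 + (-1)·ω_6^9 + (2)·ω_6^12 + (-2)·ω_6^15

X[3] = 4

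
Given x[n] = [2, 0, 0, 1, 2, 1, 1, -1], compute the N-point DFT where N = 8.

X[k] = Σ(n=0 to 7) x[n] · ω_8^(nk)
where ω_8 = e^(-2πi/8)

Computing each X[k]:
X[0] = 6
X[1] = -2.1213+0.2929i
X[2] = 3-1i
X[3] = 2.1213-1.7071i
X[4] = 4
X[5] = 2.1213+1.7071i
X[6] = 3+1i
X[7] = -2.1213-0.2929i

X = [6, -2.1213+0.2929i, 3-1i, 2.1213-1.7071i, 4, 2.1213+1.7071i, 3+1i, -2.1213-0.2929i]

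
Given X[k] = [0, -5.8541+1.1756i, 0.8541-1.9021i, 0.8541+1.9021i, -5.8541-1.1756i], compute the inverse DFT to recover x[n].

x[n] = (1/5) Σ(k=0 to 4) X[k] · e^(2πikn/5)

Computing each x[n]:
x[0] = -2
x[1] = -1
x[2] = 1
x[3] = 3
x[4] = -1

x = [-2, -1, 1, 3, -1]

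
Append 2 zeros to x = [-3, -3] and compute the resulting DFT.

Original 2-point DFT: [-6, 0]
Zero-padded 4-point DFT provides frequency interpolation.

DFT_4([x, 0, ...]) = [-6, -3+3i, 0, -3-3i]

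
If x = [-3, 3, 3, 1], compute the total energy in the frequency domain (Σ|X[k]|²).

Parseval: Σ|x[n]|² = (1/N)Σ|X[k]|², so Σ|X[k]|² = N·Σ|x[n]|² = 4·28.0000

Σ|X[k]|² = N·Σ|x[n]|² = 4·28.0000 = 112.0000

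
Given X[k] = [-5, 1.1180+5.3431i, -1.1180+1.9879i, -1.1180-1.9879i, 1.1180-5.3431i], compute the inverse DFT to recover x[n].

x[n] = (1/5) Σ(k=0 to 4) X[k] · e^(2πikn/5)

Computing each x[n]:
x[0] = -1
x[1] = -3
x[2] = -2
x[3] = -1
x[4] = 2

x = [-1, -3, -2, -1, 2]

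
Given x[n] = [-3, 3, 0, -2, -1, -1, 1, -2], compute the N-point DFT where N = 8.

X[k] = Σ(n=0 to 7) x[n] · ω_8^(nk)
where ω_8 = e^(-2πi/8)

Computing each X[k]:
X[0] = -5
X[1] = 0.8284-1.8284i
X[2] = -5-6i
X[3] = -4.8284-3.8284i
X[4] = -1
X[5] = -4.8284+3.8284i
X[6] = -5+6i
X[7] = 0.8284+1.8284i

X = [-5, 0.8284-1.8284i, -5-6i, -4.8284-3.8284i, -1, -4.8284+3.8284i, -5+6i, 0.8284+1.8284i]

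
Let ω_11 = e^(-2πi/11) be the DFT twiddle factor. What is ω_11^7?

ω_11^7 = e^(-2πi·7/11)
= cos(-2π·7/11) + i·sin(-2π·7/11)
= cos(-14π/11) + i·sin(-14π/11)

ω_11^7 = cos(-14π/11) + i·sin(-14π/11) = -0.6549+0.7557i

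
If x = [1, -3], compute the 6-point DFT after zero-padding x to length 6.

Original 2-point DFT: [-2, 4]
Zero-padded 6-point DFT provides frequency interpolation.

DFT_6([x, 0, ...]) = [-2, -0.5000+2.5981i, 2.5000+2.5981i, 4, 2.5000-2.5981i, -0.5000-2.5981i]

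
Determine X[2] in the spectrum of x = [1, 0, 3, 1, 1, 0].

X[2] = Σ(n=0 to 5) x[n] · ω_6^(2n) where ω_6 = e^(-2πi/6)
= (1)·ω_6^0 + (0)·ω_6^2 + (3)·ω_6^4 + (1)·ω_6^6 + (1)·ω_6^8 + (0)·ω_6^10

X[2] = 1.7321i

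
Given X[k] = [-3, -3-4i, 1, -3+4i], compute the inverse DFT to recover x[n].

x[n] = (1/4) Σ(k=0 to 3) X[k] · e^(2πikn/4)

Computing each x[n]:
x[0] = -2
x[1] = 1
x[2] = 1
x[3] = -3

x = [-2, 1, 1, -3]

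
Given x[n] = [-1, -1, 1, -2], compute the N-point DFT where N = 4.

X[k] = Σ(n=0 to 3) x[n] · ω_4^(nk)
where ω_4 = e^(-2πi/4)

Computing each X[k]:
X[0] = -3
X[1] = -2-1i
X[2] = 3
X[3] = -2+1i

X = [-3, -2-1i, 3, -2+1i]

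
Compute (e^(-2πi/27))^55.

Since ω_27^27 = 1, powers reduce modulo 27.
55 mod 27 = 1
So ω_27^55 = ω_27^1 = e^(-2πi·1/27)

ω_27^55 = ω_27^1 = 0.9730-0.2306i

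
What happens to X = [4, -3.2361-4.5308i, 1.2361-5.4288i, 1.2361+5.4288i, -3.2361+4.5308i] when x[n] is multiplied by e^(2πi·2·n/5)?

Modulation property: DFT(ω_5^(-2n)·x[n]) = X[(k-2) mod 5], so circularly shift X by 2 positions.

X[k-2] = [1.2361+5.4288i, -3.2361+4.5308i, 4, -3.2361-4.5308i, 1.2361-5.4288i]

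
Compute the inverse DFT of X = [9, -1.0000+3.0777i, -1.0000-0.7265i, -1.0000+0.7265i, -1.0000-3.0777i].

x[n] = (1/5) Σ(k=0 to 4) X[k] · e^(2πikn/5)

Computing each x[n]:
x[0] = 1
x[1] = 1
x[2] = 1
x[3] = 3
x[4] = 3

x = [1, 1, 1, 3, 3]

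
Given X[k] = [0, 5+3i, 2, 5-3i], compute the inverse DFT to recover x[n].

x[n] = (1/4) Σ(k=0 to 3) X[k] · e^(2πikn/4)

Computing each x[n]:
x[0] = 3
x[1] = -2
x[2] = -2
x[3] = 1

x = [3, -2, -2, 1]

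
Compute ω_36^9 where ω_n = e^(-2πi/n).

ω_36^9 = e^(-2πi·9/36)
= cos(-2π·9/36) + i·sin(-2π·9/36)
= cos(-18π/36) + i·sin(-18π/36)

ω_36^9 = cos(-18π/36) + i·sin(-18π/36) = -1i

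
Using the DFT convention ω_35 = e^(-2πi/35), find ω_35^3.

ω_35^3 = e^(-2πi·3/35)
= cos(-2π·3/35) + i·sin(-2π·3/35)
= cos(-6π/35) + i·sin(-6π/35)

ω_35^3 = cos(-6π/35) + i·sin(-6π/35) = 0.8584-0.5129i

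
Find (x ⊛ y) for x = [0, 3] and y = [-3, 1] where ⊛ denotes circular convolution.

(x ⊛ y)[n] = Σ(m=0 to 1) x[m] · y[(n-m) mod 2]

Computing each output sample:
(x ⊛ y)[0] = 3
(x ⊛ y)[1] = -9

x ⊛ y = [3, -9]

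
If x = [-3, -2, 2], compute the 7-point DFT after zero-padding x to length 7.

Original 3-point DFT: [-3, -3.0000+3.4641i, -3.0000-3.4641i]
Zero-padded 7-point DFT provides frequency interpolation.

DFT_7([x, 0, ...]) = [-3, -4.6920-0.3862i, -4.3569+2.8176i, 0.0489+2.4314i, 0.0489-2.4314i, -4.3569-2.8176i, -4.6920+0.3862i]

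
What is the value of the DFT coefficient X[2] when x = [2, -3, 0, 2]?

X[2] = Σ(n=0 to 3) x[n] · ω_4^(2n) where ω_4 = e^(-2πi/4)
= (2)·ω_4^0 + (-3)·ω_4^2 + (0)·ω_4^4 + (2)·ω_4^6

X[2] = 3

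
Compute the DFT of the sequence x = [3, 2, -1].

X[k] = Σ(n=0 to 2) x[n] · ω_3^(nk)
where ω_3 = e^(-2πi/3)

Computing each X[k]:
X[0] = 4
X[1] = 2.5000-2.5981i
X[2] = 2.5000+2.5981i

X = [4, 2.5000-2.5981i, 2.5000+2.5981i]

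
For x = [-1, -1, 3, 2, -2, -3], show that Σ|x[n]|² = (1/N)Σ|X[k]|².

Time domain:
Σ|x[n]|² = |-1|² + |-1|² + |3|² + |2|² + |-2|² + |-3|² = 28.0000

Frequency domain:
(1/6)Σ|X[k]|² = (1/6)(|-2|² + |-5.5000-6.0622i|² + |2.5000+2.5981i|² + |2|² + |2.5000-2.5981i|² + |-5.5000+6.0622i|²) = (1/6)·168.0000 = 28.0000

Both sides agree, confirming Parseval's theorem.

Σ|x[n]|² = (1/N)Σ|X[k]|² = 28.0000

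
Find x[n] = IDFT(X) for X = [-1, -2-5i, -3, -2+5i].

x[n] = (1/4) Σ(k=0 to 3) X[k] · e^(2πikn/4)

Computing each x[n]:
x[0] = -2
x[1] = 3
x[2] = 0
x[3] = -2

x = [-2, 3, 0, -2]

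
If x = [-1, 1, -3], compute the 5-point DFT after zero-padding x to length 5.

Original 3-point DFT: [-3, -3.4641i, 3.4641i]
Zero-padded 5-point DFT provides frequency interpolation.

DFT_5([x, 0, ...]) = [-3, 1.7361+0.8123i, -2.7361-3.4410i, -2.7361+3.4410i, 1.7361-0.8123i]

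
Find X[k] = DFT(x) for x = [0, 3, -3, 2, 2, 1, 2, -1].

X[k] = Σ(n=0 to 7) x[n] · ω_8^(nk)
where ω_8 = e^(-2πi/8)

Computing each X[k]:
X[0] = 6
X[1] = -2.7071+1.4645i
X[2] = 3-3i
X[3] = -1.2929-8.5355i
X[4] = -4
X[5] = -1.2929+8.5355i
X[6] = 3+3i
X[7] = -2.7071-1.4645i

X = [6, -2.7071+1.4645i, 3-3i, -1.2929-8.5355i, -4, -1.2929+8.5355i, 3+3i, -2.7071-1.4645i]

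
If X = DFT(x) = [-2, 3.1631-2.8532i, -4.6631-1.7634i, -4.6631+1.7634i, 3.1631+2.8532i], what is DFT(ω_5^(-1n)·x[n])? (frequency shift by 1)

Modulation property: DFT(ω_5^(-1n)·x[n]) = X[(k-1) mod 5], so circularly shift X by 1 positions.

X[k-1] = [3.1631+2.8532i, -2, 3.1631-2.8532i, -4.6631-1.7634i, -4.6631+1.7634i]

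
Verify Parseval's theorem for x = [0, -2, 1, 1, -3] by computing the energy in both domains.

Time domain:
Σ|x[n]|² = |0|² + |-2|² + |1|² + |1|² + |-3|² = 15.0000

Frequency domain:
(1/5)Σ|X[k]|² = (1/5)(|-3|² + |-3.1631-0.9511i|² + |4.6631-0.5878i|² + |4.6631+0.5878i|² + |-3.1631+0.9511i|²) = (1/5)·75.0000 = 15.0000

Both sides agree, confirming Parseval's theorem.

Σ|x[n]|² = (1/N)Σ|X[k]|² = 15.0000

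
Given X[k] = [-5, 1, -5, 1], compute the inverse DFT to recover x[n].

x[n] = (1/4) Σ(k=0 to 3) X[k] · e^(2πikn/4)

Computing each x[n]:
x[0] = -2
x[1] = 0
x[2] = -3
x[3] = 0

x = [-2, 0, -3, 0]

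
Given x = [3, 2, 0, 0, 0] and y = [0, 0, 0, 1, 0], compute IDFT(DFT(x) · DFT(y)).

(x ⊛ y)[n] = Σ(m=0 to 4) x[m] · y[(n-m) mod 5]

Computing each output sample:
(x ⊛ y)[0] = 0
(x ⊛ y)[1] = 0
(x ⊛ y)[2] = 0
(x ⊛ y)[3] = 3
(x ⊛ y)[4] = 2

x ⊛ y = [0, 0, 0, 3, 2]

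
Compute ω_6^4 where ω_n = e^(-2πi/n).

ω_6^4 = e^(-2πi·4/6)
= cos(-2π·4/6) + i·sin(-2π·4/6)
= cos(-8π/6) + i·sin(-8π/6)

ω_6^4 = cos(-8π/6) + i·sin(-8π/6) = -0.5000+0.8660i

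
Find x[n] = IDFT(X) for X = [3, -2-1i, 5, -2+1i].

x[n] = (1/4) Σ(k=0 to 3) X[k] · e^(2πikn/4)

Computing each x[n]:
x[0] = 1
x[1] = 0
x[2] = 3
x[3] = -1

x = [1, 0, 3, -1]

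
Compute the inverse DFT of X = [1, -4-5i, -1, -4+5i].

x[n] = (1/4) Σ(k=0 to 3) X[k] · e^(2πikn/4)

Computing each x[n]:
x[0] = -2
x[1] = 3
x[2] = 2
x[3] = -2

x = [-2, 3, 2, -2]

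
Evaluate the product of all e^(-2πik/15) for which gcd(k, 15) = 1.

The primitive 15th roots of unity are ω_15^k for k coprime to 15: k ∈ {1, 2, 4, 7, 8, 11, 13, 14}
Their product equals the constant term of the cyclotomic polynomial Φ_15(x) up to sign.
For n ≥ 3, the product of all primitive nth roots of unity is 1. (For n=1 it is 1; for n=2 it is -1.)

1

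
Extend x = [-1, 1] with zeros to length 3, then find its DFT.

Original 2-point DFT: [0, -2]
Zero-padded 3-point DFT provides frequency interpolation.

DFT_3([x, 0, ...]) = [0, -1.5000-0.8660i, -1.5000+0.8660i]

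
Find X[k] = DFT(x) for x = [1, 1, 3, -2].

X[k] = Σ(n=0 to 3) x[n] · ω_4^(nk)
where ω_4 = e^(-2πi/4)

Computing each X[k]:
X[0] = 3
X[1] = -2-3i
X[2] = 5
X[3] = -2+3i

X = [3, -2-3i, 5, -2+3i]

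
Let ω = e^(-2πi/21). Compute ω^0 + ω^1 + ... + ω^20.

Sum of all nth roots of unity equals 0 for n > 1 (geometric series with r ≠ 1).

0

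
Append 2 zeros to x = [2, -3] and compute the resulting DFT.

Original 2-point DFT: [-1, 5]
Zero-padded 4-point DFT provides frequency interpolation.

DFT_4([x, 0, ...]) = [-1, 2+3i, 5, 2-3i]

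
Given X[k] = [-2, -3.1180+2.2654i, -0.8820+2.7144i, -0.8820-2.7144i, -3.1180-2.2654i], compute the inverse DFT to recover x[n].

x[n] = (1/5) Σ(k=0 to 4) X[k] · e^(2πikn/5)

Computing each x[n]:
x[0] = -2
x[1] = -2
x[2] = 1
x[3] = 0
x[4] = 1

x = [-2, -2, 1, 0, 1]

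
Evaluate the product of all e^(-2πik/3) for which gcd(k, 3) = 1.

The primitive 3rd roots of unity are ω_3^k for k coprime to 3: k ∈ {1, 2}
Their product equals the constant term of the cyclotomic polynomial Φ_3(x) up to sign.
For n ≥ 3, the product of all primitive nth roots of unity is 1. (For n=1 it is 1; for n=2 it is -1.)

1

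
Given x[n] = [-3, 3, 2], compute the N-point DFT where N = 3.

X[k] = Σ(n=0 to 2) x[n] · ω_3^(nk)
where ω_3 = e^(-2πi/3)

Computing each X[k]:
X[0] = 2
X[1] = -5.5000-0.8660i
X[2] = -5.5000+0.8660i

X = [2, -5.5000-0.8660i, -5.5000+0.8660i]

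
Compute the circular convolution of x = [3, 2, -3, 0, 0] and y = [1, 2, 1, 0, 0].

(x ⊛ y)[n] = Σ(m=0 to 4) x[m] · y[(n-m) mod 5]

Computing each output sample:
(x ⊛ y)[0] = 3
(x ⊛ y)[1] = 8
(x ⊛ y)[2] = 4
(x ⊛ y)[3] = -4
(x ⊛ y)[4] = -3

x ⊛ y = [3, 8, 4, -4, -3]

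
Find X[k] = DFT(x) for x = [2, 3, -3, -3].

X[k] = Σ(n=0 to 3) x[n] · ω_4^(nk)
where ω_4 = e^(-2πi/4)

Computing each X[k]:
X[0] = -1
X[1] = 5-6i
X[2] = -1
X[3] = 5+6i

X = [-1, 5-6i, -1, 5+6i]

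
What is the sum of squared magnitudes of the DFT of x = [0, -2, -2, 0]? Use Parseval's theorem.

Parseval: Σ|x[n]|² = (1/N)Σ|X[k]|², so Σ|X[k]|² = N·Σ|x[n]|² = 4·8.0000

Σ|X[k]|² = N·Σ|x[n]|² = 4·8.0000 = 32.0000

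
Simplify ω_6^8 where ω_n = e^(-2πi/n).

Since ω_6^6 = 1, powers reduce modulo 6.
8 mod 6 = 2
So ω_6^8 = ω_6^2 = e^(-2πi·2/6)

ω_6^8 = ω_6^2 = -0.5000-0.8660i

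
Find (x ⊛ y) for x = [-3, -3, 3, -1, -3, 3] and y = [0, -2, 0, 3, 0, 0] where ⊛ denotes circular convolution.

(x ⊛ y)[n] = Σ(m=0 to 5) x[m] · y[(n-m) mod 6]

Computing each output sample:
(x ⊛ y)[0] = -9
(x ⊛ y)[1] = -3
(x ⊛ y)[2] = 15
(x ⊛ y)[3] = -15
(x ⊛ y)[4] = -7
(x ⊛ y)[5] = 15

x ⊛ y = [-9, -3, 15, -15, -7, 15]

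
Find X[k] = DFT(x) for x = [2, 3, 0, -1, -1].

X[k] = Σ(n=0 to 4) x[n] · ω_5^(nk)
where ω_5 = e^(-2πi/5)

Computing each X[k]:
X[0] = 3
X[1] = 3.4271-4.3920i
X[2] = 0.0729-1.4001i
X[3] = 0.0729+1.4001i
X[4] = 3.4271+4.3920i

X = [3, 3.4271-4.3920i, 0.0729-1.4001i, 0.0729+1.4001i, 3.4271+4.3920i]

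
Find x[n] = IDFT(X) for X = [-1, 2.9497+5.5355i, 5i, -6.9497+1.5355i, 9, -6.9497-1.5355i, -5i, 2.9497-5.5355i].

x[n] = (1/8) Σ(k=0 to 7) X[k] · e^(2πikn/8)

Computing each x[n]:
x[0] = 0
x[1] = -2
x[2] = 0
x[3] = -3
x[4] = 2
x[5] = -3
x[6] = 2
x[7] = 3

x = [0, -2, 0, -3, 2, -3, 2, 3]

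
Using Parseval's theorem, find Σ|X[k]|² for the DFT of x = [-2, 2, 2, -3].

Parseval: Σ|x[n]|² = (1/N)Σ|X[k]|², so Σ|X[k]|² = N·Σ|x[n]|² = 4·21.0000

Σ|X[k]|² = N·Σ|x[n]|² = 4·21.0000 = 84.0000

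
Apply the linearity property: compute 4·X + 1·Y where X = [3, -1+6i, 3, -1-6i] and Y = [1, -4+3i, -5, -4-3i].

By linearity: DFT(4x + 1y) = 4·DFT(x) + 1·DFT(y)
= 4·[3, -1+6i, 3, -1-6i] + 1·[1, -4+3i, -5, -4-3i]

Computing element-wise:
Z[0] = 4·(3) + 1·(1) = 13
Z[1] = 4·(-1+6i) + 1·(-4+3i) = -8+27i
Z[2] = 4·(3) + 1·(-5) = 7
Z[3] = 4·(-1-6i) + 1·(-4-3i) = -8-27i

DFT(4x + 1y) = 4·X + 1·Y = [13, -8+27i, 7, -8-27i]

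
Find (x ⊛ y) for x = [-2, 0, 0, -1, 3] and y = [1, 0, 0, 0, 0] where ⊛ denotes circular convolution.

(x ⊛ y)[n] = Σ(m=0 to 4) x[m] · y[(n-m) mod 5]

Computing each output sample:
(x ⊛ y)[0] = -2
(x ⊛ y)[1] = 0
(x ⊛ y)[2] = 0
(x ⊛ y)[3] = -1
(x ⊛ y)[4] = 3

x ⊛ y = [-2, 0, 0, -1, 3]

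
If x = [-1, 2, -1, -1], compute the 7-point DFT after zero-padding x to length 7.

Original 4-point DFT: [-1, -3i, -3, 3i]
Zero-padded 7-point DFT provides frequency interpolation.

DFT_7([x, 0, ...]) = [-1, 1.3705-0.1549i, -1.1676-3.1656i, -3.2029-0.6747i, -3.2029+0.6747i, -1.1676+3.1656i, 1.3705+0.1549i]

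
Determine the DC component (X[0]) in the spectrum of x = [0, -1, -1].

X[0] = Σ(n=0 to 2) x[n] · ω_3^0 = Σ x[n]
= (0) + (-1) + (-1)

X[0] = -2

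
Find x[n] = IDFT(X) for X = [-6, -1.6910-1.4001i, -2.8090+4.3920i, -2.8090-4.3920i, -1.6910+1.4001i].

x[n] = (1/5) Σ(k=0 to 4) X[k] · e^(2πikn/5)

Computing each x[n]:
x[0] = -3
x[1] = -1
x[2] = 1
x[3] = -3
x[4] = 0

x = [-3, -1, 1, -3, 0]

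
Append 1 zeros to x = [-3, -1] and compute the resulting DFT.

Original 2-point DFT: [-4, -2]
Zero-padded 3-point DFT provides frequency interpolation.

DFT_3([x, 0, ...]) = [-4, -2.5000+0.8660i, -2.5000-0.8660i]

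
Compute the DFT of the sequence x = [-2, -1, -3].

X[k] = Σ(n=0 to 2) x[n] · ω_3^(nk)
where ω_3 = e^(-2πi/3)

Computing each X[k]:
X[0] = -6
X[1] = -1.7321i
X[2] = 1.7321i

X = [-6, -1.7321i, 1.7321i]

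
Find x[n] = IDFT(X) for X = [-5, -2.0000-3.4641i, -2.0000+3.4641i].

x[n] = (1/3) Σ(k=0 to 2) X[k] · e^(2πikn/3)

Computing each x[n]:
x[0] = -3
x[1] = 1
x[2] = -3

x = [-3, 1, -3]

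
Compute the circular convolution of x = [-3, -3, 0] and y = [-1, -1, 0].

(x ⊛ y)[n] = Σ(m=0 to 2) x[m] · y[(n-m) mod 3]

Computing each output sample:
(x ⊛ y)[0] = 3
(x ⊛ y)[1] = 6
(x ⊛ y)[2] = 3

x ⊛ y = [3, 6, 3]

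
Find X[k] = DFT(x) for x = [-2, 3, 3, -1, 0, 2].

X[k] = Σ(n=0 to 5) x[n] · ω_6^(nk)
where ω_6 = e^(-2πi/6)

Computing each X[k]:
X[0] = 5
X[1] = -3.4641i
X[2] = -7.0000+1.7321i
X[3] = -3
X[4] = -7.0000-1.7321i
X[5] = 3.4641i

X = [5, -3.4641i, -7.0000+1.7321i, -3, -7.0000-1.7321i, 3.4641i]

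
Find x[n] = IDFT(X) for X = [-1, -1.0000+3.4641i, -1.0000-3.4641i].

x[n] = (1/3) Σ(k=0 to 2) X[k] · e^(2πikn/3)

Computing each x[n]:
x[0] = -1
x[1] = -2
x[2] = 2

x = [-1, -2, 2]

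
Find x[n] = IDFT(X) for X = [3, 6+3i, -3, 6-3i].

x[n] = (1/4) Σ(k=0 to 3) X[k] · e^(2πikn/4)

Computing each x[n]:
x[0] = 3
x[1] = 0
x[2] = -3
x[3] = 3

x = [3, 0, -3, 3]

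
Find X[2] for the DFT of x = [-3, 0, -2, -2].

X[2] = Σ(n=0 to 3) x[n] · ω_4^(2n) where ω_4 = e^(-2πi/4)
= (-3)·ω_4^0 + (0)·ω_4^2 + (-2)·ω_4^4 + (-2)·ω_4^6

X[2] = -3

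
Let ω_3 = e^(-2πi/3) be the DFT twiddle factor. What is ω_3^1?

ω_3^1 = e^(-2πi·1/3)
= cos(-2π·1/3) + i·sin(-2π·1/3)
= cos(-2π/3) + i·sin(-2π/3)

ω_3^1 = cos(-2π/3) + i·sin(-2π/3) = -0.5000-0.8660i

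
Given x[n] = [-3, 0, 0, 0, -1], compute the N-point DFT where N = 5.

X[k] = Σ(n=0 to 4) x[n] · ω_5^(nk)
where ω_5 = e^(-2πi/5)

Computing each X[k]:
X[0] = -4
X[1] = -3.3090-0.9511i
X[2] = -2.1910-0.5878i
X[3] = -2.1910+0.5878i
X[4] = -3.3090+0.9511i

X = [-4, -3.3090-0.9511i, -2.1910-0.5878i, -2.1910+0.5878i, -3.3090+0.9511i]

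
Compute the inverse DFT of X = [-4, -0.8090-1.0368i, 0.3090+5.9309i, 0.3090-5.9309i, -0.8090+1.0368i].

x[n] = (1/5) Σ(k=0 to 4) X[k] · e^(2πikn/5)

Computing each x[n]:
x[0] = -1
x[1] = -2
x[2] = 2
x[3] = -3
x[4] = 0

x = [-1, -2, 2, -3, 0]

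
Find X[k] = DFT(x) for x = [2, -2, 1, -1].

X[k] = Σ(n=0 to 3) x[n] · ω_4^(nk)
where ω_4 = e^(-2πi/4)

Computing each X[k]:
X[0] = 0
X[1] = 1+1i
X[2] = 6
X[3] = 1-1i

X = [0, 1+1i, 6, 1-1i]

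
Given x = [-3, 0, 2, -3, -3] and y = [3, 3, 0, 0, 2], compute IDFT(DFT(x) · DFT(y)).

(x ⊛ y)[n] = Σ(m=0 to 4) x[m] · y[(n-m) mod 5]

Computing each output sample:
(x ⊛ y)[0] = -18
(x ⊛ y)[1] = -5
(x ⊛ y)[2] = 0
(x ⊛ y)[3] = -9
(x ⊛ y)[4] = -24

x ⊛ y = [-18, -5, 0, -9, -24]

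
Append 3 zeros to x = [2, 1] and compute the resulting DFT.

Original 2-point DFT: [3, 1]
Zero-padded 5-point DFT provides frequency interpolation.

DFT_5([x, 0, ...]) = [3, 2.3090-0.9511i, 1.1910-0.5878i, 1.1910+0.5878i, 2.3090+0.9511i]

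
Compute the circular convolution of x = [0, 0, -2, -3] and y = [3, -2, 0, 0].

(x ⊛ y)[n] = Σ(m=0 to 3) x[m] · y[(n-m) mod 4]

Computing each output sample:
(x ⊛ y)[0] = 6
(x ⊛ y)[1] = 0
(x ⊛ y)[2] = -6
(x ⊛ y)[3] = -5

x ⊛ y = [6, 0, -6, -5]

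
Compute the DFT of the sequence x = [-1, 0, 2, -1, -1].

X[k] = Σ(n=0 to 4) x[n] · ω_5^(nk)
where ω_5 = e^(-2πi/5)

Computing each X[k]:
X[0] = -1
X[1] = -2.1180-2.7144i
X[2] = 0.1180+2.2654i
X[3] = 0.1180-2.2654i
X[4] = -2.1180+2.7144i

X = [-1, -2.1180-2.7144i, 0.1180+2.2654i, 0.1180-2.2654i, -2.1180+2.7144i]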